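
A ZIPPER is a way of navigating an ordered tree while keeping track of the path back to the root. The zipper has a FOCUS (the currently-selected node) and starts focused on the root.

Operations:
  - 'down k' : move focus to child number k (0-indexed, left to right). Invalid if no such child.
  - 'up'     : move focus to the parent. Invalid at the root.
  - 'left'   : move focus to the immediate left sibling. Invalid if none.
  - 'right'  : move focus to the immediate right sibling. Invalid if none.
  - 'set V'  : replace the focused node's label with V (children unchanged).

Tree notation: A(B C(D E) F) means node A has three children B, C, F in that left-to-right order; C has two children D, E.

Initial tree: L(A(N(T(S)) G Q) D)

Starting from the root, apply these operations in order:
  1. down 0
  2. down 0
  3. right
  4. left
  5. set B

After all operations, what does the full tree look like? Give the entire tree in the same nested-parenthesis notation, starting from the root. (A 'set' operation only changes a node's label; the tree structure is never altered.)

Answer: L(A(B(T(S)) G Q) D)

Derivation:
Step 1 (down 0): focus=A path=0 depth=1 children=['N', 'G', 'Q'] left=[] right=['D'] parent=L
Step 2 (down 0): focus=N path=0/0 depth=2 children=['T'] left=[] right=['G', 'Q'] parent=A
Step 3 (right): focus=G path=0/1 depth=2 children=[] left=['N'] right=['Q'] parent=A
Step 4 (left): focus=N path=0/0 depth=2 children=['T'] left=[] right=['G', 'Q'] parent=A
Step 5 (set B): focus=B path=0/0 depth=2 children=['T'] left=[] right=['G', 'Q'] parent=A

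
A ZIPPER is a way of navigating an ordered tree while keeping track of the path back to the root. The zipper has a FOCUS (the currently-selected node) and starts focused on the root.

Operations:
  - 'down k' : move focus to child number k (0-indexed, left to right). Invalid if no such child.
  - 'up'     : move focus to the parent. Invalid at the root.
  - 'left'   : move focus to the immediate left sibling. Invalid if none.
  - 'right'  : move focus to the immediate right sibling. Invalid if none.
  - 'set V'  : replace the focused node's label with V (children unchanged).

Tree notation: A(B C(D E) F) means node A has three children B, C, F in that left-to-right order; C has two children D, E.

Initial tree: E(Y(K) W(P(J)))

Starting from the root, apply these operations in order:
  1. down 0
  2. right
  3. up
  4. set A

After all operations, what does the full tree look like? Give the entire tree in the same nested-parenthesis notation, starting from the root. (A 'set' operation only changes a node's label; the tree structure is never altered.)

Step 1 (down 0): focus=Y path=0 depth=1 children=['K'] left=[] right=['W'] parent=E
Step 2 (right): focus=W path=1 depth=1 children=['P'] left=['Y'] right=[] parent=E
Step 3 (up): focus=E path=root depth=0 children=['Y', 'W'] (at root)
Step 4 (set A): focus=A path=root depth=0 children=['Y', 'W'] (at root)

Answer: A(Y(K) W(P(J)))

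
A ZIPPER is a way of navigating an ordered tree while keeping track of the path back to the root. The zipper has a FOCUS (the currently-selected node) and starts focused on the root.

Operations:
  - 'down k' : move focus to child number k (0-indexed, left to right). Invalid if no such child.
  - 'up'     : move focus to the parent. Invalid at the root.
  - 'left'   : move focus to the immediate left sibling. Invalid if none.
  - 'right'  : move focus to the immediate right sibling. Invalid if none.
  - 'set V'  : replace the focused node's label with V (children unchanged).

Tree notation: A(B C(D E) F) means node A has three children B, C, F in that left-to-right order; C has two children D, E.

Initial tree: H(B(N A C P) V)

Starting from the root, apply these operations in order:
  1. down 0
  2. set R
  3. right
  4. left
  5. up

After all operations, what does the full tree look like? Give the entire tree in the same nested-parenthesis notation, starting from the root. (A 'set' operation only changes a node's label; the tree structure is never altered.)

Step 1 (down 0): focus=B path=0 depth=1 children=['N', 'A', 'C', 'P'] left=[] right=['V'] parent=H
Step 2 (set R): focus=R path=0 depth=1 children=['N', 'A', 'C', 'P'] left=[] right=['V'] parent=H
Step 3 (right): focus=V path=1 depth=1 children=[] left=['R'] right=[] parent=H
Step 4 (left): focus=R path=0 depth=1 children=['N', 'A', 'C', 'P'] left=[] right=['V'] parent=H
Step 5 (up): focus=H path=root depth=0 children=['R', 'V'] (at root)

Answer: H(R(N A C P) V)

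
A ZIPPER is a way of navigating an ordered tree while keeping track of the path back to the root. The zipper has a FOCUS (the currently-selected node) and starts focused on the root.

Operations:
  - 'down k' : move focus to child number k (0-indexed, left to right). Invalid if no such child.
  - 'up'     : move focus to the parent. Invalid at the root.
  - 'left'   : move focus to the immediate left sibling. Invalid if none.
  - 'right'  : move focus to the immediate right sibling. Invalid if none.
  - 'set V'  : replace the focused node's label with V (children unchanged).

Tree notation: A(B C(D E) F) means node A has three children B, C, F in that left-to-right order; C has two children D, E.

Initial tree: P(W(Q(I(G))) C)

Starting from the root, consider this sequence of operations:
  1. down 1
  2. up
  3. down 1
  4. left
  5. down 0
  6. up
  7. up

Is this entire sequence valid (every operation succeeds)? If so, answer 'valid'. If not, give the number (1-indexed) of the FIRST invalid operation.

Step 1 (down 1): focus=C path=1 depth=1 children=[] left=['W'] right=[] parent=P
Step 2 (up): focus=P path=root depth=0 children=['W', 'C'] (at root)
Step 3 (down 1): focus=C path=1 depth=1 children=[] left=['W'] right=[] parent=P
Step 4 (left): focus=W path=0 depth=1 children=['Q'] left=[] right=['C'] parent=P
Step 5 (down 0): focus=Q path=0/0 depth=2 children=['I'] left=[] right=[] parent=W
Step 6 (up): focus=W path=0 depth=1 children=['Q'] left=[] right=['C'] parent=P
Step 7 (up): focus=P path=root depth=0 children=['W', 'C'] (at root)

Answer: valid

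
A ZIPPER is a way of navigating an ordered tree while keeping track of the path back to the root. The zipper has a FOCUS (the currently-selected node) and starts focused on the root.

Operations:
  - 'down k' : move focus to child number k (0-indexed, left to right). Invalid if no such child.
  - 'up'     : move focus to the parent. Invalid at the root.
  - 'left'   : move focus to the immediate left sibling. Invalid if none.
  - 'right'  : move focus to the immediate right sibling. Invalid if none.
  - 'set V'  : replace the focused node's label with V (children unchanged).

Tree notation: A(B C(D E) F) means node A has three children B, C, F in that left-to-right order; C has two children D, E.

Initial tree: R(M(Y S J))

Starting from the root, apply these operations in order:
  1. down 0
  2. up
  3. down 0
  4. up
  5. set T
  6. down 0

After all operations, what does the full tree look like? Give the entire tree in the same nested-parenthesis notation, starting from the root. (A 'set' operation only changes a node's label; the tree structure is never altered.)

Step 1 (down 0): focus=M path=0 depth=1 children=['Y', 'S', 'J'] left=[] right=[] parent=R
Step 2 (up): focus=R path=root depth=0 children=['M'] (at root)
Step 3 (down 0): focus=M path=0 depth=1 children=['Y', 'S', 'J'] left=[] right=[] parent=R
Step 4 (up): focus=R path=root depth=0 children=['M'] (at root)
Step 5 (set T): focus=T path=root depth=0 children=['M'] (at root)
Step 6 (down 0): focus=M path=0 depth=1 children=['Y', 'S', 'J'] left=[] right=[] parent=T

Answer: T(M(Y S J))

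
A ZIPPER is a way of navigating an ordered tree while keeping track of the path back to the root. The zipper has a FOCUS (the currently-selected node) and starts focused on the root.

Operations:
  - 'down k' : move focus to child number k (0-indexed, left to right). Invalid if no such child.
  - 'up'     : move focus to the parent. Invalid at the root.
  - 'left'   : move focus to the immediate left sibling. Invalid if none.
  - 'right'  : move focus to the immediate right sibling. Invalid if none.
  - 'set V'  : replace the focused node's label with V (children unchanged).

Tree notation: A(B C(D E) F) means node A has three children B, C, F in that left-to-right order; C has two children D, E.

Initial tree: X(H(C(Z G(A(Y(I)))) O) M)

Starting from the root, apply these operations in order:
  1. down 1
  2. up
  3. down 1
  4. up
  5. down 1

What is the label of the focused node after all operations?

Answer: M

Derivation:
Step 1 (down 1): focus=M path=1 depth=1 children=[] left=['H'] right=[] parent=X
Step 2 (up): focus=X path=root depth=0 children=['H', 'M'] (at root)
Step 3 (down 1): focus=M path=1 depth=1 children=[] left=['H'] right=[] parent=X
Step 4 (up): focus=X path=root depth=0 children=['H', 'M'] (at root)
Step 5 (down 1): focus=M path=1 depth=1 children=[] left=['H'] right=[] parent=X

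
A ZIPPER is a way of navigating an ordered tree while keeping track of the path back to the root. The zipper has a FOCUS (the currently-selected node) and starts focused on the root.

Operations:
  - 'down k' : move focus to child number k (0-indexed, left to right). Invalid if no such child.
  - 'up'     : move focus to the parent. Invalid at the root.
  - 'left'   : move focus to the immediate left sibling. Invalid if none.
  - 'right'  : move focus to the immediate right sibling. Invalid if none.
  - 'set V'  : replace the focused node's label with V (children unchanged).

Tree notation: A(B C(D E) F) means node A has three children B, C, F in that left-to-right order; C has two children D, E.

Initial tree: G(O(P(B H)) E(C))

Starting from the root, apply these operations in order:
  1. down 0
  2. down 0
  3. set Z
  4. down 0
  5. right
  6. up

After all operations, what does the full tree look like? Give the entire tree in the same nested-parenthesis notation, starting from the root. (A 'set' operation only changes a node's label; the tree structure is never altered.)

Answer: G(O(Z(B H)) E(C))

Derivation:
Step 1 (down 0): focus=O path=0 depth=1 children=['P'] left=[] right=['E'] parent=G
Step 2 (down 0): focus=P path=0/0 depth=2 children=['B', 'H'] left=[] right=[] parent=O
Step 3 (set Z): focus=Z path=0/0 depth=2 children=['B', 'H'] left=[] right=[] parent=O
Step 4 (down 0): focus=B path=0/0/0 depth=3 children=[] left=[] right=['H'] parent=Z
Step 5 (right): focus=H path=0/0/1 depth=3 children=[] left=['B'] right=[] parent=Z
Step 6 (up): focus=Z path=0/0 depth=2 children=['B', 'H'] left=[] right=[] parent=O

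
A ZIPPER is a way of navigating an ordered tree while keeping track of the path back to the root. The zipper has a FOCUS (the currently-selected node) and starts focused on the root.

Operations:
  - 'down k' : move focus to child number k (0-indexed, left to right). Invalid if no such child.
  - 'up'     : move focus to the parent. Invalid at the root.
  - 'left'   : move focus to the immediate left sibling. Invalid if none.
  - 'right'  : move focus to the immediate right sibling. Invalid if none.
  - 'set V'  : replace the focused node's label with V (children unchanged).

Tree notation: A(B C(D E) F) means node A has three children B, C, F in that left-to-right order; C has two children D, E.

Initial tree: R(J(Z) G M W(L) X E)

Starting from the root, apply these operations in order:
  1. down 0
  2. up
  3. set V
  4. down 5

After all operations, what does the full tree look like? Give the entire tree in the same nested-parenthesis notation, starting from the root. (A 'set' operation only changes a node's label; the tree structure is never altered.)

Answer: V(J(Z) G M W(L) X E)

Derivation:
Step 1 (down 0): focus=J path=0 depth=1 children=['Z'] left=[] right=['G', 'M', 'W', 'X', 'E'] parent=R
Step 2 (up): focus=R path=root depth=0 children=['J', 'G', 'M', 'W', 'X', 'E'] (at root)
Step 3 (set V): focus=V path=root depth=0 children=['J', 'G', 'M', 'W', 'X', 'E'] (at root)
Step 4 (down 5): focus=E path=5 depth=1 children=[] left=['J', 'G', 'M', 'W', 'X'] right=[] parent=V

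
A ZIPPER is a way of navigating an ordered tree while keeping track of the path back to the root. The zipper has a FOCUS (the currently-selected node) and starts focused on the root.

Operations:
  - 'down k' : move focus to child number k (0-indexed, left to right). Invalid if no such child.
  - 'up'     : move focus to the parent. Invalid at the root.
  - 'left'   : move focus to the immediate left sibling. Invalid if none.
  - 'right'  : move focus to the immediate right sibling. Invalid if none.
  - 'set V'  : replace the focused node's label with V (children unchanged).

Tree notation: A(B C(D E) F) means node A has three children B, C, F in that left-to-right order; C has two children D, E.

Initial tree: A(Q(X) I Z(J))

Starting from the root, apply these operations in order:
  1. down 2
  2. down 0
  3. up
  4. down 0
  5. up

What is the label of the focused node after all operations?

Step 1 (down 2): focus=Z path=2 depth=1 children=['J'] left=['Q', 'I'] right=[] parent=A
Step 2 (down 0): focus=J path=2/0 depth=2 children=[] left=[] right=[] parent=Z
Step 3 (up): focus=Z path=2 depth=1 children=['J'] left=['Q', 'I'] right=[] parent=A
Step 4 (down 0): focus=J path=2/0 depth=2 children=[] left=[] right=[] parent=Z
Step 5 (up): focus=Z path=2 depth=1 children=['J'] left=['Q', 'I'] right=[] parent=A

Answer: Z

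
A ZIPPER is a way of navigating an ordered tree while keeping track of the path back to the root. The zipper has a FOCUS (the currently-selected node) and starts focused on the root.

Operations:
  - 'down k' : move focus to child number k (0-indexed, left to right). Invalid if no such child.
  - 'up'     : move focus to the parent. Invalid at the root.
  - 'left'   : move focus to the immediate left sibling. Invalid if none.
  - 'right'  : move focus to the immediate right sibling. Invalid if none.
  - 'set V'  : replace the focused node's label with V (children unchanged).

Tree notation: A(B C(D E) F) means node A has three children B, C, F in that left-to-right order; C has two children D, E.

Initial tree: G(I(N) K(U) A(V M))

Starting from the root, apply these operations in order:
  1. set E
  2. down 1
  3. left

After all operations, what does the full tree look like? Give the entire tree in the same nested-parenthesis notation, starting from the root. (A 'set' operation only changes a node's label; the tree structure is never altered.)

Answer: E(I(N) K(U) A(V M))

Derivation:
Step 1 (set E): focus=E path=root depth=0 children=['I', 'K', 'A'] (at root)
Step 2 (down 1): focus=K path=1 depth=1 children=['U'] left=['I'] right=['A'] parent=E
Step 3 (left): focus=I path=0 depth=1 children=['N'] left=[] right=['K', 'A'] parent=E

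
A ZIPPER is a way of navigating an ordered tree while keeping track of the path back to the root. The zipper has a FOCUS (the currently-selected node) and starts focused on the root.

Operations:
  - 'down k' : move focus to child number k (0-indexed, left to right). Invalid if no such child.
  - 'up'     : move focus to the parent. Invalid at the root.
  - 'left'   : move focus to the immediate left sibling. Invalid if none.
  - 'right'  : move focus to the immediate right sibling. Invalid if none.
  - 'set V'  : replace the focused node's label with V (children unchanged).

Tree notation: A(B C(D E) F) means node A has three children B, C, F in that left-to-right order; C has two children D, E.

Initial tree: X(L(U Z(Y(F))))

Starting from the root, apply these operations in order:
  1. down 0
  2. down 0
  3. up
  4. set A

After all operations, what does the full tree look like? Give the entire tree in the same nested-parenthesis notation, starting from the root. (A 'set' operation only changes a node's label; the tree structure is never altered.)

Answer: X(A(U Z(Y(F))))

Derivation:
Step 1 (down 0): focus=L path=0 depth=1 children=['U', 'Z'] left=[] right=[] parent=X
Step 2 (down 0): focus=U path=0/0 depth=2 children=[] left=[] right=['Z'] parent=L
Step 3 (up): focus=L path=0 depth=1 children=['U', 'Z'] left=[] right=[] parent=X
Step 4 (set A): focus=A path=0 depth=1 children=['U', 'Z'] left=[] right=[] parent=X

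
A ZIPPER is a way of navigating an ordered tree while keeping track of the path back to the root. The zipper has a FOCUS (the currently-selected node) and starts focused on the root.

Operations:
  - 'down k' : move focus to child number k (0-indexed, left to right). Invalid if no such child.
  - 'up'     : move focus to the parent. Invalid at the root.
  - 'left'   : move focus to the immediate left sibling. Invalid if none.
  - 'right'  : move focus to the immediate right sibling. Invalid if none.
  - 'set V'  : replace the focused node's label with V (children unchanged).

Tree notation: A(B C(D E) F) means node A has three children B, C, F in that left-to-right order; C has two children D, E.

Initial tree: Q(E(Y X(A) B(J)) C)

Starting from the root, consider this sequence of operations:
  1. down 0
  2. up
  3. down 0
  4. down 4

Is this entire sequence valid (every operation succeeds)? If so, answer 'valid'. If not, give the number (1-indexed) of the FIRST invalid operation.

Answer: 4

Derivation:
Step 1 (down 0): focus=E path=0 depth=1 children=['Y', 'X', 'B'] left=[] right=['C'] parent=Q
Step 2 (up): focus=Q path=root depth=0 children=['E', 'C'] (at root)
Step 3 (down 0): focus=E path=0 depth=1 children=['Y', 'X', 'B'] left=[] right=['C'] parent=Q
Step 4 (down 4): INVALID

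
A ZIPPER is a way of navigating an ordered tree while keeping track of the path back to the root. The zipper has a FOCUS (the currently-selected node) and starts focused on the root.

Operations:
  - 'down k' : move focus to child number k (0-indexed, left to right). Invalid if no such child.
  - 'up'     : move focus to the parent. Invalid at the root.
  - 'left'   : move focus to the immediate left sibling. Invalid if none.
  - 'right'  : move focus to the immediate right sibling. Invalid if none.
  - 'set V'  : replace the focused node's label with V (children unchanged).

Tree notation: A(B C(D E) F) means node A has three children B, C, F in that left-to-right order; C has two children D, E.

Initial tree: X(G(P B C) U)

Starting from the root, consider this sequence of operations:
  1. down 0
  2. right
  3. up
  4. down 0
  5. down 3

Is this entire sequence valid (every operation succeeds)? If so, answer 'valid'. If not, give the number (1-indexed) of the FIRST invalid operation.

Answer: 5

Derivation:
Step 1 (down 0): focus=G path=0 depth=1 children=['P', 'B', 'C'] left=[] right=['U'] parent=X
Step 2 (right): focus=U path=1 depth=1 children=[] left=['G'] right=[] parent=X
Step 3 (up): focus=X path=root depth=0 children=['G', 'U'] (at root)
Step 4 (down 0): focus=G path=0 depth=1 children=['P', 'B', 'C'] left=[] right=['U'] parent=X
Step 5 (down 3): INVALID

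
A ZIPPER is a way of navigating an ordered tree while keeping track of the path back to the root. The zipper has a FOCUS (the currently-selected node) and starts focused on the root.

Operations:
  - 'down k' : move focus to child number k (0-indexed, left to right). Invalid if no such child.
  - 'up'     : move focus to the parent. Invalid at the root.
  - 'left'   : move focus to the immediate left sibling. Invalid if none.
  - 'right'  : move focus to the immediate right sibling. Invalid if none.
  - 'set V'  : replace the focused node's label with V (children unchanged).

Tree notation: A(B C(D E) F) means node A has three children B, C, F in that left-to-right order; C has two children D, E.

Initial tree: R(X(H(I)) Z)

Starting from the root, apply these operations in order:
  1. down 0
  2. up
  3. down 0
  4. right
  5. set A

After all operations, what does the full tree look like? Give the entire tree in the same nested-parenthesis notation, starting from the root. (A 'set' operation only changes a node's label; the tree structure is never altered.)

Answer: R(X(H(I)) A)

Derivation:
Step 1 (down 0): focus=X path=0 depth=1 children=['H'] left=[] right=['Z'] parent=R
Step 2 (up): focus=R path=root depth=0 children=['X', 'Z'] (at root)
Step 3 (down 0): focus=X path=0 depth=1 children=['H'] left=[] right=['Z'] parent=R
Step 4 (right): focus=Z path=1 depth=1 children=[] left=['X'] right=[] parent=R
Step 5 (set A): focus=A path=1 depth=1 children=[] left=['X'] right=[] parent=R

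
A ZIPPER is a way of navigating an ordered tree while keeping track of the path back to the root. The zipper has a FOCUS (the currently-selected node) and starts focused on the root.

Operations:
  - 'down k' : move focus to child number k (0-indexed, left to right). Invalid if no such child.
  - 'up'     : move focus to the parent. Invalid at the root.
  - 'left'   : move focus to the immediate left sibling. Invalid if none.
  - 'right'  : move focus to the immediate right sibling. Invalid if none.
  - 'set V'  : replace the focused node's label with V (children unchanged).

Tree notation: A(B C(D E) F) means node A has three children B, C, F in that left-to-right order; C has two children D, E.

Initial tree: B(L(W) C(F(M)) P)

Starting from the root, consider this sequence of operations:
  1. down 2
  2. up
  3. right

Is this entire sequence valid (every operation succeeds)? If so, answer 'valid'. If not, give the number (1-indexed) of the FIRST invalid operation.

Answer: 3

Derivation:
Step 1 (down 2): focus=P path=2 depth=1 children=[] left=['L', 'C'] right=[] parent=B
Step 2 (up): focus=B path=root depth=0 children=['L', 'C', 'P'] (at root)
Step 3 (right): INVALID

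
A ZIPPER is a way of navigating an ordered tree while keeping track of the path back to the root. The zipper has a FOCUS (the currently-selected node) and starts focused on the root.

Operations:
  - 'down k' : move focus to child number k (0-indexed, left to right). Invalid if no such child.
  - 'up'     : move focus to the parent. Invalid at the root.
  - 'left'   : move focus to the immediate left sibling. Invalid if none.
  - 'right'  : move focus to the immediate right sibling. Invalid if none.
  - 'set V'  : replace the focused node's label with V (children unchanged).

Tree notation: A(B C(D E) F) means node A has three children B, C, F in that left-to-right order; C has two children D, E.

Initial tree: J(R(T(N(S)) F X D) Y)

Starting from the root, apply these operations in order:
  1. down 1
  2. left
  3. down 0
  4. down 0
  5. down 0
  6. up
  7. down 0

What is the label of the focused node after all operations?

Answer: S

Derivation:
Step 1 (down 1): focus=Y path=1 depth=1 children=[] left=['R'] right=[] parent=J
Step 2 (left): focus=R path=0 depth=1 children=['T', 'F', 'X', 'D'] left=[] right=['Y'] parent=J
Step 3 (down 0): focus=T path=0/0 depth=2 children=['N'] left=[] right=['F', 'X', 'D'] parent=R
Step 4 (down 0): focus=N path=0/0/0 depth=3 children=['S'] left=[] right=[] parent=T
Step 5 (down 0): focus=S path=0/0/0/0 depth=4 children=[] left=[] right=[] parent=N
Step 6 (up): focus=N path=0/0/0 depth=3 children=['S'] left=[] right=[] parent=T
Step 7 (down 0): focus=S path=0/0/0/0 depth=4 children=[] left=[] right=[] parent=N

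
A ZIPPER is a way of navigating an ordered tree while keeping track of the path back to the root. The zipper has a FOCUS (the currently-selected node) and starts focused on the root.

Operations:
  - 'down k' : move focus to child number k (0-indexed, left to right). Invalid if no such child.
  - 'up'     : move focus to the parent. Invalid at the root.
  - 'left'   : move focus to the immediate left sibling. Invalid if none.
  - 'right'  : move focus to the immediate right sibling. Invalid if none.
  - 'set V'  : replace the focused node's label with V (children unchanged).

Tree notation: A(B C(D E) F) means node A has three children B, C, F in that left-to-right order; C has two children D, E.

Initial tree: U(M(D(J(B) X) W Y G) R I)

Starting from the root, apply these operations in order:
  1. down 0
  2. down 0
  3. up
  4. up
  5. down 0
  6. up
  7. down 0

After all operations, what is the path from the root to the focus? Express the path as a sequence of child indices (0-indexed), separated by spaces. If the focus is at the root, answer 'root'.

Step 1 (down 0): focus=M path=0 depth=1 children=['D', 'W', 'Y', 'G'] left=[] right=['R', 'I'] parent=U
Step 2 (down 0): focus=D path=0/0 depth=2 children=['J', 'X'] left=[] right=['W', 'Y', 'G'] parent=M
Step 3 (up): focus=M path=0 depth=1 children=['D', 'W', 'Y', 'G'] left=[] right=['R', 'I'] parent=U
Step 4 (up): focus=U path=root depth=0 children=['M', 'R', 'I'] (at root)
Step 5 (down 0): focus=M path=0 depth=1 children=['D', 'W', 'Y', 'G'] left=[] right=['R', 'I'] parent=U
Step 6 (up): focus=U path=root depth=0 children=['M', 'R', 'I'] (at root)
Step 7 (down 0): focus=M path=0 depth=1 children=['D', 'W', 'Y', 'G'] left=[] right=['R', 'I'] parent=U

Answer: 0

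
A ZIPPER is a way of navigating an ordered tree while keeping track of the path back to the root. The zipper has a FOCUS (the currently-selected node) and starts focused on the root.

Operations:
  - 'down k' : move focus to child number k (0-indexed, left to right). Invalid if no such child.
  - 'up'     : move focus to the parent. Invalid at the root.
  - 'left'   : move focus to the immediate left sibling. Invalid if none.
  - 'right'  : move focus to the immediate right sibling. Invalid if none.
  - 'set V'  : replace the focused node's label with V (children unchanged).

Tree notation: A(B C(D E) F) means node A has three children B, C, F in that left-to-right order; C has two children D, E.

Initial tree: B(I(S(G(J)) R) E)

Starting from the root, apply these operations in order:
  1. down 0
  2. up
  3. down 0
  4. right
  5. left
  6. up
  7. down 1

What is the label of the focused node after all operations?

Step 1 (down 0): focus=I path=0 depth=1 children=['S', 'R'] left=[] right=['E'] parent=B
Step 2 (up): focus=B path=root depth=0 children=['I', 'E'] (at root)
Step 3 (down 0): focus=I path=0 depth=1 children=['S', 'R'] left=[] right=['E'] parent=B
Step 4 (right): focus=E path=1 depth=1 children=[] left=['I'] right=[] parent=B
Step 5 (left): focus=I path=0 depth=1 children=['S', 'R'] left=[] right=['E'] parent=B
Step 6 (up): focus=B path=root depth=0 children=['I', 'E'] (at root)
Step 7 (down 1): focus=E path=1 depth=1 children=[] left=['I'] right=[] parent=B

Answer: E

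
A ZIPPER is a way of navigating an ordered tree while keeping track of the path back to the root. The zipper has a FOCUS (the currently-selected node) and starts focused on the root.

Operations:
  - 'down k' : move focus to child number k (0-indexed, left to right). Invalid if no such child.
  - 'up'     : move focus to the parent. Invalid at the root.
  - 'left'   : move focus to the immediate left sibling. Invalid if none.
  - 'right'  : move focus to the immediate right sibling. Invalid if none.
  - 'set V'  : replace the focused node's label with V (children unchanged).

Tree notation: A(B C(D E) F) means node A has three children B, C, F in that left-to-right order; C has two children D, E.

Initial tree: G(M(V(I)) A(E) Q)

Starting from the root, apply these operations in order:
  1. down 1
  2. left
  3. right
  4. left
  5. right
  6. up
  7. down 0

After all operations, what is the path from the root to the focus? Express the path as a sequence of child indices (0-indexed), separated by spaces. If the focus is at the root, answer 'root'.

Answer: 0

Derivation:
Step 1 (down 1): focus=A path=1 depth=1 children=['E'] left=['M'] right=['Q'] parent=G
Step 2 (left): focus=M path=0 depth=1 children=['V'] left=[] right=['A', 'Q'] parent=G
Step 3 (right): focus=A path=1 depth=1 children=['E'] left=['M'] right=['Q'] parent=G
Step 4 (left): focus=M path=0 depth=1 children=['V'] left=[] right=['A', 'Q'] parent=G
Step 5 (right): focus=A path=1 depth=1 children=['E'] left=['M'] right=['Q'] parent=G
Step 6 (up): focus=G path=root depth=0 children=['M', 'A', 'Q'] (at root)
Step 7 (down 0): focus=M path=0 depth=1 children=['V'] left=[] right=['A', 'Q'] parent=G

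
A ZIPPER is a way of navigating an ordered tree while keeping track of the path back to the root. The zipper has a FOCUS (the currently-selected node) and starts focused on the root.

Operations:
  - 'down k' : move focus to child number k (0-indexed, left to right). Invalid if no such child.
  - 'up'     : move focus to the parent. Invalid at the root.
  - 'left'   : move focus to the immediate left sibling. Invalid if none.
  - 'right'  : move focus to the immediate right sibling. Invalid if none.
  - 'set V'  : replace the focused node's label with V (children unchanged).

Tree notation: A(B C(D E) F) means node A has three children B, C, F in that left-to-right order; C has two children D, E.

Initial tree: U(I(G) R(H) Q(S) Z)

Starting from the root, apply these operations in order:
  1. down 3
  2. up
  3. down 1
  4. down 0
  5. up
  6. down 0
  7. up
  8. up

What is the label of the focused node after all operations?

Answer: U

Derivation:
Step 1 (down 3): focus=Z path=3 depth=1 children=[] left=['I', 'R', 'Q'] right=[] parent=U
Step 2 (up): focus=U path=root depth=0 children=['I', 'R', 'Q', 'Z'] (at root)
Step 3 (down 1): focus=R path=1 depth=1 children=['H'] left=['I'] right=['Q', 'Z'] parent=U
Step 4 (down 0): focus=H path=1/0 depth=2 children=[] left=[] right=[] parent=R
Step 5 (up): focus=R path=1 depth=1 children=['H'] left=['I'] right=['Q', 'Z'] parent=U
Step 6 (down 0): focus=H path=1/0 depth=2 children=[] left=[] right=[] parent=R
Step 7 (up): focus=R path=1 depth=1 children=['H'] left=['I'] right=['Q', 'Z'] parent=U
Step 8 (up): focus=U path=root depth=0 children=['I', 'R', 'Q', 'Z'] (at root)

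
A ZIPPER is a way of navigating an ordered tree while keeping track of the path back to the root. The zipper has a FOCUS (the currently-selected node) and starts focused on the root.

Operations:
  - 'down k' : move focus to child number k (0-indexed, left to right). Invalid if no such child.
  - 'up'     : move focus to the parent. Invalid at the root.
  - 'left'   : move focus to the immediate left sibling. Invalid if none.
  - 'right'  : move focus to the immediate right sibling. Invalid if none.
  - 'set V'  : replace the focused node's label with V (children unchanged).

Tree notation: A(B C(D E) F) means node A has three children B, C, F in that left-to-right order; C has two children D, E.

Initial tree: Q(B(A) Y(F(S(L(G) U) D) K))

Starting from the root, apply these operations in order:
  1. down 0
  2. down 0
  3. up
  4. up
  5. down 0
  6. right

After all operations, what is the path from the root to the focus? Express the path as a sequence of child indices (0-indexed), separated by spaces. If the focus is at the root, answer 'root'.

Step 1 (down 0): focus=B path=0 depth=1 children=['A'] left=[] right=['Y'] parent=Q
Step 2 (down 0): focus=A path=0/0 depth=2 children=[] left=[] right=[] parent=B
Step 3 (up): focus=B path=0 depth=1 children=['A'] left=[] right=['Y'] parent=Q
Step 4 (up): focus=Q path=root depth=0 children=['B', 'Y'] (at root)
Step 5 (down 0): focus=B path=0 depth=1 children=['A'] left=[] right=['Y'] parent=Q
Step 6 (right): focus=Y path=1 depth=1 children=['F', 'K'] left=['B'] right=[] parent=Q

Answer: 1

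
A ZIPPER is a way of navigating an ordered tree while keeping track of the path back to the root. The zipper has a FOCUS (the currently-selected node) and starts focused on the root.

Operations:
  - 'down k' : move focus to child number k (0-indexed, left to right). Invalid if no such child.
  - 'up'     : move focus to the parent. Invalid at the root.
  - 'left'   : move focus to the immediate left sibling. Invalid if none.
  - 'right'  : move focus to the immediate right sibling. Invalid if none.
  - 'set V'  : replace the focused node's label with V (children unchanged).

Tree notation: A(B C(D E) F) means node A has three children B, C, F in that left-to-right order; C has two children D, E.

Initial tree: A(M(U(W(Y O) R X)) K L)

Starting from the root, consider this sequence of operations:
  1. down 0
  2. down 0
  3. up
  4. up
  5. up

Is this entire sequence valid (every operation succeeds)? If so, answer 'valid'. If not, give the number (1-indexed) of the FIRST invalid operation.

Answer: 5

Derivation:
Step 1 (down 0): focus=M path=0 depth=1 children=['U'] left=[] right=['K', 'L'] parent=A
Step 2 (down 0): focus=U path=0/0 depth=2 children=['W', 'R', 'X'] left=[] right=[] parent=M
Step 3 (up): focus=M path=0 depth=1 children=['U'] left=[] right=['K', 'L'] parent=A
Step 4 (up): focus=A path=root depth=0 children=['M', 'K', 'L'] (at root)
Step 5 (up): INVALID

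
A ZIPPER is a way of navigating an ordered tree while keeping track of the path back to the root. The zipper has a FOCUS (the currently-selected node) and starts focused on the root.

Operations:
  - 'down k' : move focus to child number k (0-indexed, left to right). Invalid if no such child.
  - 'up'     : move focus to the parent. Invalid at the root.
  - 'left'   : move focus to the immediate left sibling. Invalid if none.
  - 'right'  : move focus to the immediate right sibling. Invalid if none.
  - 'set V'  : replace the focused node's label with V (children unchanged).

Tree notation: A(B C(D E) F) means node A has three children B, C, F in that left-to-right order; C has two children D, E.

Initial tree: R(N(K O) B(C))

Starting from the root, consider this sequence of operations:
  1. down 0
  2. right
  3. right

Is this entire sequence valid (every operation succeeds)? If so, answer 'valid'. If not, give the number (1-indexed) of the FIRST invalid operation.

Answer: 3

Derivation:
Step 1 (down 0): focus=N path=0 depth=1 children=['K', 'O'] left=[] right=['B'] parent=R
Step 2 (right): focus=B path=1 depth=1 children=['C'] left=['N'] right=[] parent=R
Step 3 (right): INVALID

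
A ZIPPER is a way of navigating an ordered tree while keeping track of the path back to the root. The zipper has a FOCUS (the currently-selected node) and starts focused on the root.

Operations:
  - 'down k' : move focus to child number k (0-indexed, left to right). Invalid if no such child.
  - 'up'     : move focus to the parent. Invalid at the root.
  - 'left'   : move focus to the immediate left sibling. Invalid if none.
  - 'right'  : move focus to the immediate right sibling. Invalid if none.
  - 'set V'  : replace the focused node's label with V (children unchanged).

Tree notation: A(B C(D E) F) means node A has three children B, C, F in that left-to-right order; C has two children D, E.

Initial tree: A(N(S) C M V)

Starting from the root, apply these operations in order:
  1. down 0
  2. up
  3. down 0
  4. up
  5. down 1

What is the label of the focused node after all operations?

Step 1 (down 0): focus=N path=0 depth=1 children=['S'] left=[] right=['C', 'M', 'V'] parent=A
Step 2 (up): focus=A path=root depth=0 children=['N', 'C', 'M', 'V'] (at root)
Step 3 (down 0): focus=N path=0 depth=1 children=['S'] left=[] right=['C', 'M', 'V'] parent=A
Step 4 (up): focus=A path=root depth=0 children=['N', 'C', 'M', 'V'] (at root)
Step 5 (down 1): focus=C path=1 depth=1 children=[] left=['N'] right=['M', 'V'] parent=A

Answer: C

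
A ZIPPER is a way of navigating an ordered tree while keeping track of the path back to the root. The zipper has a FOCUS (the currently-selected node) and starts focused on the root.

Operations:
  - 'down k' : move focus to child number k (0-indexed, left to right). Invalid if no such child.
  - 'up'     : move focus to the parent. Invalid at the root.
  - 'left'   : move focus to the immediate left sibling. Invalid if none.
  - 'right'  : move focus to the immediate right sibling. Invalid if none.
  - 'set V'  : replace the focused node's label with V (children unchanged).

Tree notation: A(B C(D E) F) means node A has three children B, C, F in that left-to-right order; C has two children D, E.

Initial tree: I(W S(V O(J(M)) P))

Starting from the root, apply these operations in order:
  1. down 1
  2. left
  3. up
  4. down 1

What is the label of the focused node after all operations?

Answer: S

Derivation:
Step 1 (down 1): focus=S path=1 depth=1 children=['V', 'O', 'P'] left=['W'] right=[] parent=I
Step 2 (left): focus=W path=0 depth=1 children=[] left=[] right=['S'] parent=I
Step 3 (up): focus=I path=root depth=0 children=['W', 'S'] (at root)
Step 4 (down 1): focus=S path=1 depth=1 children=['V', 'O', 'P'] left=['W'] right=[] parent=I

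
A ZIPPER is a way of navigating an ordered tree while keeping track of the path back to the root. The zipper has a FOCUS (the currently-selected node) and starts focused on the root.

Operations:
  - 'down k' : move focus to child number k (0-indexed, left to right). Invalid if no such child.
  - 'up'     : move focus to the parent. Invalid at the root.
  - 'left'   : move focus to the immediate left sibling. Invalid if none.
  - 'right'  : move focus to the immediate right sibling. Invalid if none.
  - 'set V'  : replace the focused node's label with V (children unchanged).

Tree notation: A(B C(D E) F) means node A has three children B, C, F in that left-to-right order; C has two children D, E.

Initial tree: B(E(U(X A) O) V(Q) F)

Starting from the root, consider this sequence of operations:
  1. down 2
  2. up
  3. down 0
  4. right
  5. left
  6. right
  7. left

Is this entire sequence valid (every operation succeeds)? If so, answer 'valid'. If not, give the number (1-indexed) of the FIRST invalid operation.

Answer: valid

Derivation:
Step 1 (down 2): focus=F path=2 depth=1 children=[] left=['E', 'V'] right=[] parent=B
Step 2 (up): focus=B path=root depth=0 children=['E', 'V', 'F'] (at root)
Step 3 (down 0): focus=E path=0 depth=1 children=['U', 'O'] left=[] right=['V', 'F'] parent=B
Step 4 (right): focus=V path=1 depth=1 children=['Q'] left=['E'] right=['F'] parent=B
Step 5 (left): focus=E path=0 depth=1 children=['U', 'O'] left=[] right=['V', 'F'] parent=B
Step 6 (right): focus=V path=1 depth=1 children=['Q'] left=['E'] right=['F'] parent=B
Step 7 (left): focus=E path=0 depth=1 children=['U', 'O'] left=[] right=['V', 'F'] parent=B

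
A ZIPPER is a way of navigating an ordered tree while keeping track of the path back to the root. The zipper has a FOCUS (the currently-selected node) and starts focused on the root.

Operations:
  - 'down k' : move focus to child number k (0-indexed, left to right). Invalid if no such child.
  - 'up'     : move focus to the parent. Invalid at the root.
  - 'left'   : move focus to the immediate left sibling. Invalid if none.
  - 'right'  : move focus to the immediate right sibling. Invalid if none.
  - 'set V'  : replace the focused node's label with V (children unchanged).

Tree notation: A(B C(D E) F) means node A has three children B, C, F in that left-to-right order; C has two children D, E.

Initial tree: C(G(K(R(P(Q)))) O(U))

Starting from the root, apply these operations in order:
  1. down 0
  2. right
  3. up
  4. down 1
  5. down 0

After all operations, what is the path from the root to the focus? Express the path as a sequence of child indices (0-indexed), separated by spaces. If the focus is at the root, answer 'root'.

Answer: 1 0

Derivation:
Step 1 (down 0): focus=G path=0 depth=1 children=['K'] left=[] right=['O'] parent=C
Step 2 (right): focus=O path=1 depth=1 children=['U'] left=['G'] right=[] parent=C
Step 3 (up): focus=C path=root depth=0 children=['G', 'O'] (at root)
Step 4 (down 1): focus=O path=1 depth=1 children=['U'] left=['G'] right=[] parent=C
Step 5 (down 0): focus=U path=1/0 depth=2 children=[] left=[] right=[] parent=O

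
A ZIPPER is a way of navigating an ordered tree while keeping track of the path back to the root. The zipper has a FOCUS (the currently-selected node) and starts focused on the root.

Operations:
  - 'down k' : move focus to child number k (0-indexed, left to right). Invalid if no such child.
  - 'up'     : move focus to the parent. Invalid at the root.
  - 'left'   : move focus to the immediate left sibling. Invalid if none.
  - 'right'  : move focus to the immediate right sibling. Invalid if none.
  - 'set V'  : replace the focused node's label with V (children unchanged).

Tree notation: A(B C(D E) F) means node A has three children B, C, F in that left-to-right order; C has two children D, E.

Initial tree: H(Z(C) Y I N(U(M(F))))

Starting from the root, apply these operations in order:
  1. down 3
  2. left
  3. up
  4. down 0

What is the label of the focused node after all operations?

Step 1 (down 3): focus=N path=3 depth=1 children=['U'] left=['Z', 'Y', 'I'] right=[] parent=H
Step 2 (left): focus=I path=2 depth=1 children=[] left=['Z', 'Y'] right=['N'] parent=H
Step 3 (up): focus=H path=root depth=0 children=['Z', 'Y', 'I', 'N'] (at root)
Step 4 (down 0): focus=Z path=0 depth=1 children=['C'] left=[] right=['Y', 'I', 'N'] parent=H

Answer: Z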